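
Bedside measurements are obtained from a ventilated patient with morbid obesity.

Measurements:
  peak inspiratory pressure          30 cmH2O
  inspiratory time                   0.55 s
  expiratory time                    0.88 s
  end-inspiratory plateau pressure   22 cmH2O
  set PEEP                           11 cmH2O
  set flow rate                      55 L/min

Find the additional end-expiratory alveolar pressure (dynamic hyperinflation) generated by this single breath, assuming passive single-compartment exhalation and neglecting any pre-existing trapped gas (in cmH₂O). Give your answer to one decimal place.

1.2

Flow: 55 L/min ÷ 60 = 0.9167 L/s.
Vt = flow × Ti = 0.9167 L/s × 0.55 s × 1000 mL/L = 504.19 mL.
R = (PIP − Pplat)/V̇ = (30 − 22) / 0.9167 = 8.0/0.9167 = 8.727 cmH2O·s/L.
C = Vt/(Pplat − PEEP) = 504.19 / (22 − 11) = 504.19/11.0 = 45.835 mL/cmH2O.
τ = R × C = 8.727 × 0.04584 L/cmH2O = 0.4 s.
Fraction remaining = e^(−Te/τ) = e^(−0.88/0.4) = 0.1108; trapped volume = 504.19 × 0.1108 = 55.864 mL.
Additional alveolar pressure from trapping ≈ V_trapped / C = 55.864 / 45.835 = 1.219 cmH2O.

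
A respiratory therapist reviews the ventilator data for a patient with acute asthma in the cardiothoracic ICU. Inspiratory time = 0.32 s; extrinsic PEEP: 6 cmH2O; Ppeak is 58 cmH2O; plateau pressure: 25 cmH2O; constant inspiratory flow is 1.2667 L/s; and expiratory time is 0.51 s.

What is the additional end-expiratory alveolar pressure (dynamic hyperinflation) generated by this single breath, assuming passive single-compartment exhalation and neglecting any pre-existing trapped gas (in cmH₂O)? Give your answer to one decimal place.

7.6

Vt = flow × Ti = 1.2667 L/s × 0.32 s × 1000 mL/L = 405.34 mL.
R = (PIP − Pplat)/V̇ = (58 − 25) / 1.2667 = 33.0/1.2667 = 26.052 cmH2O·s/L.
C = Vt/(Pplat − PEEP) = 405.34 / (25 − 6) = 405.34/19.0 = 21.334 mL/cmH2O.
τ = R × C = 26.052 × 0.02133 L/cmH2O = 0.5557 s.
Fraction remaining = e^(−Te/τ) = e^(−0.51/0.5557) = 0.3994; trapped volume = 405.34 × 0.3994 = 161.89 mL.
Additional alveolar pressure from trapping ≈ V_trapped / C = 161.89 / 21.334 = 7.588 cmH2O.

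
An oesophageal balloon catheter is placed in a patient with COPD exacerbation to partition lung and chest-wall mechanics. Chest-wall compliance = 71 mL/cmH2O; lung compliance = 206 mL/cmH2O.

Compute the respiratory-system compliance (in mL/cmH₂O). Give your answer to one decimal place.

52.8

Lung and chest wall are elastances in series: 1/Crs = 1/CL + 1/Ccw.
1/Crs = 1/206 + 1/71 = 0.01894.
Crs = 52.798 mL/cmH2O.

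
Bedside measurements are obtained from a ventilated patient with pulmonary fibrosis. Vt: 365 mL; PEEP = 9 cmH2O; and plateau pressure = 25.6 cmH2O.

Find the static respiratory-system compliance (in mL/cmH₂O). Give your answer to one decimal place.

Cstat = Vt / (Pplat − PEEP) = 365 / (25.6 − 9) = 365 / 16.6 = 21.988 mL/cmH2O.

22.0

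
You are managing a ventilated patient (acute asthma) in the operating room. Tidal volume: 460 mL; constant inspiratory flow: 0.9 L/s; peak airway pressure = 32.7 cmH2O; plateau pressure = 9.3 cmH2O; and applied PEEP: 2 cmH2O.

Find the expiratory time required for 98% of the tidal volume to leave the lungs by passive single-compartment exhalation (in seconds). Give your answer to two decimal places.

6.41

R = (PIP − Pplat)/V̇ = (32.7 − 9.3) / 0.9 = 23.4/0.9 = 26.0 cmH2O·s/L.
C = Vt/(Pplat − PEEP) = 460.0 / (9.3 − 2) = 460.0/7.3 = 63.014 mL/cmH2O.
τ = R × C = 26.0 × 0.06301 L/cmH2O = 1.638 s.
t = −τ·ln(1 − 0.98) = −1.638·ln(0.02) = 6.408 s.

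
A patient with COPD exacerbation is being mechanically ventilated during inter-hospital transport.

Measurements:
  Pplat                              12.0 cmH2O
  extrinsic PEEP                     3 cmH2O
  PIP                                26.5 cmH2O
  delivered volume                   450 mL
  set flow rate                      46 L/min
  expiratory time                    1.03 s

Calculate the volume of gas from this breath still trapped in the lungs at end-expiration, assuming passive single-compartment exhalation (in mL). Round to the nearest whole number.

Flow: 46 L/min ÷ 60 = 0.7667 L/s.
R = (PIP − Pplat)/V̇ = (26.5 − 12.0) / 0.7667 = 14.5/0.7667 = 18.912 cmH2O·s/L.
C = Vt/(Pplat − PEEP) = 450.0 / (12.0 − 3) = 450.0/9.0 = 50.0 mL/cmH2O.
τ = R × C = 18.912 × 0.05 L/cmH2O = 0.9456 s.
Fraction remaining = e^(−Te/τ) = e^(−1.03/0.9456) = 0.3365.
Trapped volume = 450.0 × 0.3365 = 151.43 mL.

151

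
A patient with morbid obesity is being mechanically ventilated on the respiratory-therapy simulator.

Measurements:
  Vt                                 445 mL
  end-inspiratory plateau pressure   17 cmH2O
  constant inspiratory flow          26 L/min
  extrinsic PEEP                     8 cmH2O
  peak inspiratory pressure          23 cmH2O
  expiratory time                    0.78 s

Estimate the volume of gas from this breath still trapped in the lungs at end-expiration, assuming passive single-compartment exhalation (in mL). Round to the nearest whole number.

142

Flow: 26 L/min ÷ 60 = 0.4333 L/s.
R = (PIP − Pplat)/V̇ = (23 − 17) / 0.4333 = 6.0/0.4333 = 13.847 cmH2O·s/L.
C = Vt/(Pplat − PEEP) = 445.0 / (17 − 8) = 445.0/9.0 = 49.444 mL/cmH2O.
τ = R × C = 13.847 × 0.04944 L/cmH2O = 0.6846 s.
Fraction remaining = e^(−Te/τ) = e^(−0.78/0.6846) = 0.32.
Trapped volume = 445.0 × 0.32 = 142.4 mL.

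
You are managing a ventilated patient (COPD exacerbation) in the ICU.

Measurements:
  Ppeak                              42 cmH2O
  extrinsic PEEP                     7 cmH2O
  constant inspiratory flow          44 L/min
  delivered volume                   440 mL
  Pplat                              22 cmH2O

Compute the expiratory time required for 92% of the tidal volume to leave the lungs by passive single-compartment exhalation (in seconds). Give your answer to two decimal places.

2.02

Flow: 44 L/min ÷ 60 = 0.7333 L/s.
R = (PIP − Pplat)/V̇ = (42 − 22) / 0.7333 = 20.0/0.7333 = 27.274 cmH2O·s/L.
C = Vt/(Pplat − PEEP) = 440.0 / (22 − 7) = 440.0/15.0 = 29.333 mL/cmH2O.
τ = R × C = 27.274 × 0.02933 L/cmH2O = 0.7999 s.
t = −τ·ln(1 − 0.92) = −0.7999·ln(0.08) = 2.02 s.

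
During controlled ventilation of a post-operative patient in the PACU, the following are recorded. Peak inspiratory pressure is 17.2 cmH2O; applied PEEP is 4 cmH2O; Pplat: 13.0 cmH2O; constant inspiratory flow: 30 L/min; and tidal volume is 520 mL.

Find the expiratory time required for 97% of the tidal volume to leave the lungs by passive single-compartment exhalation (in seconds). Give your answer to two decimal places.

1.70

Flow: 30 L/min ÷ 60 = 0.5 L/s.
R = (PIP − Pplat)/V̇ = (17.2 − 13.0) / 0.5 = 4.2/0.5 = 8.4 cmH2O·s/L.
C = Vt/(Pplat − PEEP) = 520.0 / (13.0 − 4) = 520.0/9.0 = 57.778 mL/cmH2O.
τ = R × C = 8.4 × 0.05778 L/cmH2O = 0.4854 s.
t = −τ·ln(1 − 0.97) = −0.4854·ln(0.03) = 1.702 s.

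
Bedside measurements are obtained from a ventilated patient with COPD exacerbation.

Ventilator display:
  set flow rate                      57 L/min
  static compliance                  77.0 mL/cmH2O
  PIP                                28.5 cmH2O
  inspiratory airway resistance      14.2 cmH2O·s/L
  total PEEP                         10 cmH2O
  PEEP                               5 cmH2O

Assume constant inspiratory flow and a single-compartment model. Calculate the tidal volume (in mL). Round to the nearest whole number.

386

Flow: 57 L/min ÷ 60 = 0.95 L/s.
Total PEEP = 10 cmH2O (set 5 + intrinsic 5); this is the baseline alveolar pressure.
Equation of motion (constant flow): PIP = Vt/C + R·V̇ + PEEP.
Vt/C = PIP − R·V̇ − PEEP = 28.5 − 13.49 − 10 = 5.01 cmH2O.
Vt = C × 5.01 = 77.0 × 5.01 = 385.77 mL.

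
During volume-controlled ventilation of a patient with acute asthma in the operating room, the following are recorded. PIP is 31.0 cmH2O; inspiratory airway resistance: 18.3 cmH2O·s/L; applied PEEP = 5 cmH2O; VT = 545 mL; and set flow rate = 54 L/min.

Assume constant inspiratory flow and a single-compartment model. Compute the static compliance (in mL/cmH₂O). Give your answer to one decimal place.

Flow: 54 L/min ÷ 60 = 0.9 L/s.
Equation of motion (constant flow): PIP = Vt/C + R·V̇ + PEEP.
Vt/C = PIP − R·V̇ − PEEP = 31.0 − 18.3×0.9 − 5 = 31.0 − 16.47 − 5 = 9.53 cmH2O.
C = Vt / 9.53 = 545 / 9.53 = 57.188 mL/cmH2O.

57.2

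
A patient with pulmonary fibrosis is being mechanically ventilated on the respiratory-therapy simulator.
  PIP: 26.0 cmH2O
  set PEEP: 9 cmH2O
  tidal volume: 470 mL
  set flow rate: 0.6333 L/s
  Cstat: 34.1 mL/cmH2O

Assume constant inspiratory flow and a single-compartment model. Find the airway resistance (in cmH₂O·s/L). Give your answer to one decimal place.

Equation of motion (constant flow): PIP = Vt/C + R·V̇ + PEEP.
R·V̇ = PIP − Vt/C − PEEP = 26.0 − 470/34.1 − 9 = 26.0 − 13.783 − 9 = 3.217 cmH2O.
R = 3.217 / 0.6333 = 5.08 cmH2O·s/L.

5.1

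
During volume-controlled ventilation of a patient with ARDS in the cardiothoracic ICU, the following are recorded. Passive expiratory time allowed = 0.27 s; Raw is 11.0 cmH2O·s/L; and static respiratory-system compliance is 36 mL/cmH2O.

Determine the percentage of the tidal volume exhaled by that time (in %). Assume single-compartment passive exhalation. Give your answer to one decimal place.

τ = R × C = 11.0 × 36 mL/cmH2O = 11.0 × 0.036 L/cmH2O = 0.396 s.
Passive exhalation: V(t)/V₀ = e^(−t/τ) = e^(−0.27/0.396) = 0.5057.
Fraction exhaled = 1 − 0.5057 = 0.4943 → 49.43%.

49.4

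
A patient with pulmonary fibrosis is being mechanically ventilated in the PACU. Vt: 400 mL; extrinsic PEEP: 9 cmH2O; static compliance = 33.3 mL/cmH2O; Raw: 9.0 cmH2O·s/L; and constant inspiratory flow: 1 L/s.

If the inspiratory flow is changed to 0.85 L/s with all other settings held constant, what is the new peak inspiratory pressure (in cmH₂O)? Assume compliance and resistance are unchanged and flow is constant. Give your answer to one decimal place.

PIP = Vt/C + R·V̇ + PEEP (constant-flow equation of motion).
Only the resistive term changes: ΔPIP = R × ΔV̇ = 9.0 × (0.85 − 1) = 9.0 × -0.15 = -1.35 cmH2O.
Original PIP = 400/33.3 + 9.0×1 + 9 = 30.012 cmH2O; new PIP = 30.012 + (-1.35) = 28.662 cmH2O.

28.7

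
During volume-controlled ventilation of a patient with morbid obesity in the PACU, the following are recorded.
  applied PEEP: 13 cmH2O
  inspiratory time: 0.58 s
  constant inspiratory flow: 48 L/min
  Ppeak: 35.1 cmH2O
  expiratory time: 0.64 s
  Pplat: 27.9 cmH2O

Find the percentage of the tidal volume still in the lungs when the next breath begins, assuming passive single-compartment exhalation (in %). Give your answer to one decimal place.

10.2

Flow: 48 L/min ÷ 60 = 0.8 L/s.
Vt = flow × Ti = 0.8 L/s × 0.58 s × 1000 mL/L = 464.0 mL.
R = (PIP − Pplat)/V̇ = (35.1 − 27.9) / 0.8 = 7.2/0.8 = 9.0 cmH2O·s/L.
C = Vt/(Pplat − PEEP) = 464.0 / (27.9 − 13) = 464.0/14.9 = 31.141 mL/cmH2O.
τ = R × C = 9.0 × 0.03114 L/cmH2O = 0.2803 s.
Fraction remaining at end-expiration = e^(−Te/τ) = e^(−0.64/0.2803) = 0.102 → 10.2%.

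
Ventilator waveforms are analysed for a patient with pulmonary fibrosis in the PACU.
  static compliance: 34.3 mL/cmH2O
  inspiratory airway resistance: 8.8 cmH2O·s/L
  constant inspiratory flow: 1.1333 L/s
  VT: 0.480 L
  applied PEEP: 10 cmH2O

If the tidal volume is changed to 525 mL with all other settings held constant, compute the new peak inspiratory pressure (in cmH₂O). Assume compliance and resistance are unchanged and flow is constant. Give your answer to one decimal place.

35.3

PIP = Vt/C + R·V̇ + PEEP (constant-flow equation of motion).
Only the elastic term changes: ΔPIP = ΔVt / C = (525 − 480) / 34.3 = 1.312 cmH2O.
Original PIP = 480/34.3 + 8.8×1.1333 + 10 = 33.967 cmH2O; new PIP = 33.967 + (1.312) = 35.279 cmH2O.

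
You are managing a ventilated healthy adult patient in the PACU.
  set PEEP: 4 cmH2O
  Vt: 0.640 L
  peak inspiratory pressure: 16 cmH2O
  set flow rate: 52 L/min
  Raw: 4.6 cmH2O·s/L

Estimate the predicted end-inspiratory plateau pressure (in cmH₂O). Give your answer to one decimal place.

Flow: 52 L/min ÷ 60 = 0.8667 L/s.
Pplat = PIP − Raw × flow = 16 − 4.6 × 0.8667 = 16 − 3.987 = 12.013 cmH2O.

12.0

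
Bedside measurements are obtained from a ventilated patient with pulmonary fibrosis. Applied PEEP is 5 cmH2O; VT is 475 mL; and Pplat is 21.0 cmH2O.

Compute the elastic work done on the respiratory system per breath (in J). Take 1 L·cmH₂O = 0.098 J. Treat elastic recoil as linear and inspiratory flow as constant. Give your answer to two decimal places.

Elastic work ≈ ½ × (Pplat − PEEP) × Vt = 0.5 × (21.0 − 5) × 0.475 L = 0.5 × 16.0 × 0.475 = 3.8 L·cmH2O.
× 0.098 J/(L·cmH2O) → 0.3724 J.

0.37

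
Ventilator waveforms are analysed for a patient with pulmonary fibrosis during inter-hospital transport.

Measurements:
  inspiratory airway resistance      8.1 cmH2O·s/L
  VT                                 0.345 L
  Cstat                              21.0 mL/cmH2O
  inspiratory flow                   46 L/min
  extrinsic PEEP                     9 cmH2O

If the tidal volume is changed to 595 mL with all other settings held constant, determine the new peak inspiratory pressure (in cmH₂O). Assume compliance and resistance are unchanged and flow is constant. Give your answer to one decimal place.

43.5

Flow: 46 L/min ÷ 60 = 0.7667 L/s.
PIP = Vt/C + R·V̇ + PEEP (constant-flow equation of motion).
Only the elastic term changes: ΔPIP = ΔVt / C = (595 − 345) / 21.0 = 11.905 cmH2O.
Original PIP = 345/21.0 + 8.1×0.7667 + 9 = 31.639 cmH2O; new PIP = 31.639 + (11.905) = 43.544 cmH2O.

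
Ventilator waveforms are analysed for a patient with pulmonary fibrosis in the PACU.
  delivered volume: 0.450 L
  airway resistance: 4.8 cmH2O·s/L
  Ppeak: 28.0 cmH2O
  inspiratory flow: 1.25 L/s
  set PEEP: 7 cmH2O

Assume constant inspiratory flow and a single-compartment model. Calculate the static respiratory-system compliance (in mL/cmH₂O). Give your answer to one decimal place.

30.0

Equation of motion (constant flow): PIP = Vt/C + R·V̇ + PEEP.
Vt/C = PIP − R·V̇ − PEEP = 28.0 − 4.8×1.25 − 7 = 28.0 − 6.0 − 7 = 15.0 cmH2O.
C = Vt / 15.0 = 450 / 15.0 = 30.0 mL/cmH2O.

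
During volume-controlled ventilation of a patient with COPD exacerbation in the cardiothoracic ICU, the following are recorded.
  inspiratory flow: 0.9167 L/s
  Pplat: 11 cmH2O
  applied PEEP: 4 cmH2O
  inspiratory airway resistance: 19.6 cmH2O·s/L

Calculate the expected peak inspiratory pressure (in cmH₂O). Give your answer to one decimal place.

PIP = Pplat + Raw × flow = 11 + 19.6 × 0.9167 = 11 + 17.967 = 28.967 cmH2O.

29.0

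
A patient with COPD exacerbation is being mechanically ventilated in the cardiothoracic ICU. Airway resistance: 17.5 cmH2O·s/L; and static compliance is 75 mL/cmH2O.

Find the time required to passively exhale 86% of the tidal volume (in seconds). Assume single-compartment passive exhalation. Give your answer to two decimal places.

2.58

τ = R × C = 17.5 × 75 mL/cmH2O = 17.5 × 0.075 L/cmH2O = 1.313 s.
Exhaled fraction f = 1 − e^(−t/τ) → t = −τ·ln(1 − f) = −1.313·ln(0.14) = 2.582 s.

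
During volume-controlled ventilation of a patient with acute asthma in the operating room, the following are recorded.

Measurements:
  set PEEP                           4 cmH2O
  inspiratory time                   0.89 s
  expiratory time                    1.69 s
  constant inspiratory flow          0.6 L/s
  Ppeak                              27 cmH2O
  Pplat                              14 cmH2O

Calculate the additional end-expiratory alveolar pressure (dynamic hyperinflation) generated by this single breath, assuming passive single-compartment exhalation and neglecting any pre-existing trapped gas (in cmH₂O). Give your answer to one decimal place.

2.3

Vt = flow × Ti = 0.6 L/s × 0.89 s × 1000 mL/L = 534.0 mL.
R = (PIP − Pplat)/V̇ = (27 − 14) / 0.6 = 13.0/0.6 = 21.667 cmH2O·s/L.
C = Vt/(Pplat − PEEP) = 534.0 / (14 − 4) = 534.0/10.0 = 53.4 mL/cmH2O.
τ = R × C = 21.667 × 0.0534 L/cmH2O = 1.157 s.
Fraction remaining = e^(−Te/τ) = e^(−1.69/1.157) = 0.2321; trapped volume = 534.0 × 0.2321 = 123.94 mL.
Additional alveolar pressure from trapping ≈ V_trapped / C = 123.94 / 53.4 = 2.321 cmH2O.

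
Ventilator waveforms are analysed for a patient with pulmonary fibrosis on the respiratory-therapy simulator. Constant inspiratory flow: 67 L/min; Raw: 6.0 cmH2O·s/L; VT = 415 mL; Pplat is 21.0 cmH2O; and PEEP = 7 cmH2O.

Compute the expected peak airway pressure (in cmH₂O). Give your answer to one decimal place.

Flow: 67 L/min ÷ 60 = 1.1167 L/s.
PIP = Pplat + Raw × flow = 21.0 + 6.0 × 1.1167 = 21.0 + 6.7 = 27.7 cmH2O.

27.7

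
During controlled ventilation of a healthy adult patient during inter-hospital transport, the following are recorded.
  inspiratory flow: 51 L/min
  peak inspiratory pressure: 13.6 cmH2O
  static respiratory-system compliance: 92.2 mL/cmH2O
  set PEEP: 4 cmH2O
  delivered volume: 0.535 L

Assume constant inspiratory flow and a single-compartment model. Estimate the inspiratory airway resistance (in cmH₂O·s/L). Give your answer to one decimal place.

4.5

Flow: 51 L/min ÷ 60 = 0.85 L/s.
Equation of motion (constant flow): PIP = Vt/C + R·V̇ + PEEP.
R·V̇ = PIP − Vt/C − PEEP = 13.6 − 535/92.2 − 4 = 13.6 − 5.803 − 4 = 3.797 cmH2O.
R = 3.797 / 0.85 = 4.467 cmH2O·s/L.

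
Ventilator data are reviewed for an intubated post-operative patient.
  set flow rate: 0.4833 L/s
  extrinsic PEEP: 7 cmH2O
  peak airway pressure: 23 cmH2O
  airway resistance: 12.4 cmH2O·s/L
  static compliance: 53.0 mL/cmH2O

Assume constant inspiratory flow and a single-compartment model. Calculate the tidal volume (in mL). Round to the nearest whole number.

530

Equation of motion (constant flow): PIP = Vt/C + R·V̇ + PEEP.
Vt/C = PIP − R·V̇ − PEEP = 23 − 5.993 − 7 = 10.007 cmH2O.
Vt = C × 10.007 = 53.0 × 10.007 = 530.37 mL.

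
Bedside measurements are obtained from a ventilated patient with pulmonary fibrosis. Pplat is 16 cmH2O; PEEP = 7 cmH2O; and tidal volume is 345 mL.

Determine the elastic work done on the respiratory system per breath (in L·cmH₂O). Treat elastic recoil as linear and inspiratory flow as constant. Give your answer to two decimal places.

1.55

Elastic work ≈ ½ × (Pplat − PEEP) × Vt = 0.5 × (16 − 7) × 0.345 L = 0.5 × 9.0 × 0.345 = 1.553 L·cmH2O.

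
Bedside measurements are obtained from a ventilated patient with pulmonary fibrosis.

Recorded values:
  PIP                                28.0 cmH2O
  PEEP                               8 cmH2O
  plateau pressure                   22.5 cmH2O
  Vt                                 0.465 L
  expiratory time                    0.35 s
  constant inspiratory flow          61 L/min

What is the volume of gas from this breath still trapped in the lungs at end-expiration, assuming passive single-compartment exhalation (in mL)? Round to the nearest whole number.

62

Flow: 61 L/min ÷ 60 = 1.0167 L/s.
R = (PIP − Pplat)/V̇ = (28.0 − 22.5) / 1.0167 = 5.5/1.0167 = 5.41 cmH2O·s/L.
C = Vt/(Pplat − PEEP) = 465.0 / (22.5 − 8) = 465.0/14.5 = 32.069 mL/cmH2O.
τ = R × C = 5.41 × 0.03207 L/cmH2O = 0.1735 s.
Fraction remaining = e^(−Te/τ) = e^(−0.35/0.1735) = 0.133.
Trapped volume = 465.0 × 0.133 = 61.845 mL.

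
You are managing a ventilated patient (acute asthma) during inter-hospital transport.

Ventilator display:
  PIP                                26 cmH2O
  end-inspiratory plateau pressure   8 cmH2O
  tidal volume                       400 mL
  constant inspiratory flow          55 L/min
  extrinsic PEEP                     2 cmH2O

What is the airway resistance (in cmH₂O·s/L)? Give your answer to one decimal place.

Flow: 55 L/min ÷ 60 = 0.9167 L/s.
Raw = (PIP − Pplat) / flow = (26 − 8) / 0.9167 = 18.0 / 0.9167 = 19.636 cmH2O·s/L.

19.6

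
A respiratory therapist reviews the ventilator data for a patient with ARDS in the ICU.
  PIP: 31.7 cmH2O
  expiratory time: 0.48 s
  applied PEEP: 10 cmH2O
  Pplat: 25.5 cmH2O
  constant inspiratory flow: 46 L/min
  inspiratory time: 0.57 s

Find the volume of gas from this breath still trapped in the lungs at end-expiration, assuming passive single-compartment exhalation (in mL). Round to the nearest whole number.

Flow: 46 L/min ÷ 60 = 0.7667 L/s.
Vt = flow × Ti = 0.7667 L/s × 0.57 s × 1000 mL/L = 437.02 mL.
R = (PIP − Pplat)/V̇ = (31.7 − 25.5) / 0.7667 = 6.2/0.7667 = 8.087 cmH2O·s/L.
C = Vt/(Pplat − PEEP) = 437.02 / (25.5 − 10) = 437.02/15.5 = 28.195 mL/cmH2O.
τ = R × C = 8.087 × 0.0282 L/cmH2O = 0.2281 s.
Fraction remaining = e^(−Te/τ) = e^(−0.48/0.2281) = 0.1219.
Trapped volume = 437.02 × 0.1219 = 53.273 mL.

53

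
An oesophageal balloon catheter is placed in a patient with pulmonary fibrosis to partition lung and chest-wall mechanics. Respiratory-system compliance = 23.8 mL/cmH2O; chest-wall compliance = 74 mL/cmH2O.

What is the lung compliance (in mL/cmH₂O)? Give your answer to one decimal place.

35.1

1/CL = 1/Crs − 1/Ccw.
1/CL = 1/23.8 − 1/74 = 0.0285.
CL = 35.088 mL/cmH2O.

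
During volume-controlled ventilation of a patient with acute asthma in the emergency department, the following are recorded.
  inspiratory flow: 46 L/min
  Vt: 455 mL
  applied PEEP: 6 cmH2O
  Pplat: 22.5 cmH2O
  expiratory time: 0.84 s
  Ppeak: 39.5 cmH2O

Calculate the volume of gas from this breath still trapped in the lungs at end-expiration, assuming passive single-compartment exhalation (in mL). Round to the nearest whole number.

Flow: 46 L/min ÷ 60 = 0.7667 L/s.
R = (PIP − Pplat)/V̇ = (39.5 − 22.5) / 0.7667 = 17.0/0.7667 = 22.173 cmH2O·s/L.
C = Vt/(Pplat − PEEP) = 455.0 / (22.5 − 6) = 455.0/16.5 = 27.576 mL/cmH2O.
τ = R × C = 22.173 × 0.02758 L/cmH2O = 0.6115 s.
Fraction remaining = e^(−Te/τ) = e^(−0.84/0.6115) = 0.2532.
Trapped volume = 455.0 × 0.2532 = 115.21 mL.

115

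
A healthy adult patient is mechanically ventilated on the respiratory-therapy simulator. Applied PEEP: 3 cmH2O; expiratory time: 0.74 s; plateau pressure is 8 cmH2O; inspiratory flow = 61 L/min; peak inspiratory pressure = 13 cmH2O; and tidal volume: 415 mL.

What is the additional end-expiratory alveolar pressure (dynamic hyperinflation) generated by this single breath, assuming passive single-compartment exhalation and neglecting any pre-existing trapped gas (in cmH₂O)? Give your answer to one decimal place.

Flow: 61 L/min ÷ 60 = 1.0167 L/s.
R = (PIP − Pplat)/V̇ = (13 − 8) / 1.0167 = 5.0/1.0167 = 4.918 cmH2O·s/L.
C = Vt/(Pplat − PEEP) = 415.0 / (8 − 3) = 415.0/5.0 = 83.0 mL/cmH2O.
τ = R × C = 4.918 × 0.083 L/cmH2O = 0.4082 s.
Fraction remaining = e^(−Te/τ) = e^(−0.74/0.4082) = 0.1632; trapped volume = 415.0 × 0.1632 = 67.728 mL.
Additional alveolar pressure from trapping ≈ V_trapped / C = 67.728 / 83.0 = 0.816 cmH2O.

0.8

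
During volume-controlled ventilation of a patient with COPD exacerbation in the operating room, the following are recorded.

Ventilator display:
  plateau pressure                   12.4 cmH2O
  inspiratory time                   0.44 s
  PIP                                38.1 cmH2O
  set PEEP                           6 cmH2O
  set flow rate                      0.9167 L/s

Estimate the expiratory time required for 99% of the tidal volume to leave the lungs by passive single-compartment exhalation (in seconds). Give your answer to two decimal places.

Vt = flow × Ti = 0.9167 L/s × 0.44 s × 1000 mL/L = 403.35 mL.
R = (PIP − Pplat)/V̇ = (38.1 − 12.4) / 0.9167 = 25.7/0.9167 = 28.035 cmH2O·s/L.
C = Vt/(Pplat − PEEP) = 403.35 / (12.4 − 6) = 403.35/6.4 = 63.023 mL/cmH2O.
τ = R × C = 28.035 × 0.06302 L/cmH2O = 1.767 s.
t = −τ·ln(1 − 0.99) = −1.767·ln(0.01) = 8.137 s.

8.14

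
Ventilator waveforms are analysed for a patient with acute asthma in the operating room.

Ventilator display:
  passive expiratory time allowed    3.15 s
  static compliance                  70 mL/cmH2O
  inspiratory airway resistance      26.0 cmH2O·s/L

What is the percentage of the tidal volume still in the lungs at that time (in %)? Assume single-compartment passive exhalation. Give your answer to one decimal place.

τ = R × C = 26.0 × 70 mL/cmH2O = 26.0 × 0.070 L/cmH2O = 1.82 s.
Passive exhalation: V(t)/V₀ = e^(−t/τ) = e^(−3.15/1.82) = 0.1771.
Fraction remaining = 0.1771 → 17.71%.

17.7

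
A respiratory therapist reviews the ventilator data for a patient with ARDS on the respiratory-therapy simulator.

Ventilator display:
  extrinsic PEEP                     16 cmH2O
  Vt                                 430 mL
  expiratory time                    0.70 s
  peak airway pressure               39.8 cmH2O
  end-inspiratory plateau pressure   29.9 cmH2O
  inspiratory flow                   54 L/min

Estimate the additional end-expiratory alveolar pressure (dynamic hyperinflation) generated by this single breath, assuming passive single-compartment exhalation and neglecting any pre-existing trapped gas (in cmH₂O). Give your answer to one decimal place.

Flow: 54 L/min ÷ 60 = 0.9 L/s.
R = (PIP − Pplat)/V̇ = (39.8 − 29.9) / 0.9 = 9.9/0.9 = 11.0 cmH2O·s/L.
C = Vt/(Pplat − PEEP) = 430.0 / (29.9 − 16) = 430.0/13.9 = 30.935 mL/cmH2O.
τ = R × C = 11.0 × 0.03094 L/cmH2O = 0.3403 s.
Fraction remaining = e^(−Te/τ) = e^(−0.70/0.3403) = 0.1278; trapped volume = 430.0 × 0.1278 = 54.954 mL.
Additional alveolar pressure from trapping ≈ V_trapped / C = 54.954 / 30.935 = 1.776 cmH2O.

1.8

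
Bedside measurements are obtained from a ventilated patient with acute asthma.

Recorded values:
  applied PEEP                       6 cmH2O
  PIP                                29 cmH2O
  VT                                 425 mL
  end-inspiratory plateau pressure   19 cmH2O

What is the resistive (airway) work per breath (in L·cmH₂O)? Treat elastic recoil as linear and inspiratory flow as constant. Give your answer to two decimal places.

4.25

With constant inspiratory flow the resistive pressure is constant at PIP − Pplat = 29 − 19 = 10.0 cmH2O, so resistive work = 10.0 × 0.425 = 4.25 L·cmH2O.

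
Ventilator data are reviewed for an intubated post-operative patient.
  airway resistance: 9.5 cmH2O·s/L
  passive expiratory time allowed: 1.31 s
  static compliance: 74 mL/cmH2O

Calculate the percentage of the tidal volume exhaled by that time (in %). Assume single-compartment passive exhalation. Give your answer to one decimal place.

τ = R × C = 9.5 × 74 mL/cmH2O = 9.5 × 0.074 L/cmH2O = 0.703 s.
Passive exhalation: V(t)/V₀ = e^(−t/τ) = e^(−1.31/0.703) = 0.1551.
Fraction exhaled = 1 − 0.1551 = 0.8449 → 84.49%.

84.5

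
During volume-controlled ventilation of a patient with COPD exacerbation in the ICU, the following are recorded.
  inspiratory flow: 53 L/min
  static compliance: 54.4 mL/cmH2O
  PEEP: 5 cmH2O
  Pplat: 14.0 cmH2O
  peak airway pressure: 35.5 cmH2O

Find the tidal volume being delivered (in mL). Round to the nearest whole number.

Vt = Cstat × (Pplat − PEEP) = 54.4 × (14.0 − 5) = 54.4 × 9.0 = 489.6 mL.

490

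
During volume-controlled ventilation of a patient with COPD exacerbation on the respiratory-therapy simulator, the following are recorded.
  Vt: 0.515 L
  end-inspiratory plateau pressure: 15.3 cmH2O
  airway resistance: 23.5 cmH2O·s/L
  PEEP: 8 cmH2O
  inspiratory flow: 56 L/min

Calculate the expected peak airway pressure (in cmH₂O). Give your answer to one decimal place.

Flow: 56 L/min ÷ 60 = 0.9333 L/s.
PIP = Pplat + Raw × flow = 15.3 + 23.5 × 0.9333 = 15.3 + 21.933 = 37.233 cmH2O.

37.2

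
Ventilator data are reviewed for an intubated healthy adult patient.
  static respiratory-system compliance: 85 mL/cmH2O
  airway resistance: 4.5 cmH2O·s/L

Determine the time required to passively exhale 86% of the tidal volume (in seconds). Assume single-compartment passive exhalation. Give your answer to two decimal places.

0.75

τ = R × C = 4.5 × 85 mL/cmH2O = 4.5 × 0.085 L/cmH2O = 0.3825 s.
Exhaled fraction f = 1 − e^(−t/τ) → t = −τ·ln(1 − f) = −0.3825·ln(0.14) = 0.752 s.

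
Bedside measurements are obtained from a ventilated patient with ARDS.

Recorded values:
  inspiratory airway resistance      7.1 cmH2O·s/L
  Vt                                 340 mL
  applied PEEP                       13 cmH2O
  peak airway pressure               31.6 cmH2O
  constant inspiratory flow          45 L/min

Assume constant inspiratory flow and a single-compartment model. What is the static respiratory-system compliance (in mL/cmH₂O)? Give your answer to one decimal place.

Flow: 45 L/min ÷ 60 = 0.75 L/s.
Equation of motion (constant flow): PIP = Vt/C + R·V̇ + PEEP.
Vt/C = PIP − R·V̇ − PEEP = 31.6 − 7.1×0.75 − 13 = 31.6 − 5.325 − 13 = 13.275 cmH2O.
C = Vt / 13.275 = 340 / 13.275 = 25.612 mL/cmH2O.

25.6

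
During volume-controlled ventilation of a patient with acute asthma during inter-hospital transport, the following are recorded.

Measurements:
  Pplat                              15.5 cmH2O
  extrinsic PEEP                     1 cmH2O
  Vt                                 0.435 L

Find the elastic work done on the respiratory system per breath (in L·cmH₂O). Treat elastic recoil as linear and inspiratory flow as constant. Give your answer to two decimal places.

3.15

Elastic work ≈ ½ × (Pplat − PEEP) × Vt = 0.5 × (15.5 − 1) × 0.435 L = 0.5 × 14.5 × 0.435 = 3.154 L·cmH2O.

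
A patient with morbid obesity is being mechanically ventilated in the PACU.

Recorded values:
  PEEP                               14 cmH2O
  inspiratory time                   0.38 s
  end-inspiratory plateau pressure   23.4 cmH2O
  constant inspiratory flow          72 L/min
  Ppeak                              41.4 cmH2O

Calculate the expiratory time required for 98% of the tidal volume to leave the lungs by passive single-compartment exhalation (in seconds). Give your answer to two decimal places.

2.85

Flow: 72 L/min ÷ 60 = 1.2 L/s.
Vt = flow × Ti = 1.2 L/s × 0.38 s × 1000 mL/L = 456.0 mL.
R = (PIP − Pplat)/V̇ = (41.4 − 23.4) / 1.2 = 18.0/1.2 = 15.0 cmH2O·s/L.
C = Vt/(Pplat − PEEP) = 456.0 / (23.4 − 14) = 456.0/9.4 = 48.511 mL/cmH2O.
τ = R × C = 15.0 × 0.04851 L/cmH2O = 0.7277 s.
t = −τ·ln(1 − 0.98) = −0.7277·ln(0.02) = 2.847 s.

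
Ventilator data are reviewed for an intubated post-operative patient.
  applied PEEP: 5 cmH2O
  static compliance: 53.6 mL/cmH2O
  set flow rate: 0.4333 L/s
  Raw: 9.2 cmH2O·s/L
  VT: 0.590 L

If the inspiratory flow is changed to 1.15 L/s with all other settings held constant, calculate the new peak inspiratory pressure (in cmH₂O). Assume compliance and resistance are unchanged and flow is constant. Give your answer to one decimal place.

PIP = Vt/C + R·V̇ + PEEP (constant-flow equation of motion).
Only the resistive term changes: ΔPIP = R × ΔV̇ = 9.2 × (1.15 − 0.4333) = 9.2 × 0.7167 = 6.594 cmH2O.
Original PIP = 590/53.6 + 9.2×0.4333 + 5 = 19.994 cmH2O; new PIP = 19.994 + (6.594) = 26.588 cmH2O.

26.6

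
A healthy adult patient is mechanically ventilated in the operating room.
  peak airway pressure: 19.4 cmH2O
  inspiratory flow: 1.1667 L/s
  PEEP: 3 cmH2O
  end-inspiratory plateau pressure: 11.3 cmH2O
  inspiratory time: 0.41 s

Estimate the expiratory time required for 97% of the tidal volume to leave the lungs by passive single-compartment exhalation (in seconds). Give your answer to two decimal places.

Vt = flow × Ti = 1.1667 L/s × 0.41 s × 1000 mL/L = 478.35 mL.
R = (PIP − Pplat)/V̇ = (19.4 − 11.3) / 1.1667 = 8.1/1.1667 = 6.943 cmH2O·s/L.
C = Vt/(Pplat − PEEP) = 478.35 / (11.3 − 3) = 478.35/8.3 = 57.633 mL/cmH2O.
τ = R × C = 6.943 × 0.05763 L/cmH2O = 0.4001 s.
t = −τ·ln(1 − 0.97) = −0.4001·ln(0.03) = 1.403 s.

1.40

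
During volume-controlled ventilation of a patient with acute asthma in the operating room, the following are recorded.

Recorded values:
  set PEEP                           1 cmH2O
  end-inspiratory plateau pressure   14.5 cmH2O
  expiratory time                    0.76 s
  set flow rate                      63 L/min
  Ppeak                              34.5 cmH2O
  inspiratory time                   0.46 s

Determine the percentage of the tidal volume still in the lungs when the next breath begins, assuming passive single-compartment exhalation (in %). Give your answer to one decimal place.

Flow: 63 L/min ÷ 60 = 1.05 L/s.
Vt = flow × Ti = 1.05 L/s × 0.46 s × 1000 mL/L = 483.0 mL.
R = (PIP − Pplat)/V̇ = (34.5 − 14.5) / 1.05 = 20.0/1.05 = 19.048 cmH2O·s/L.
C = Vt/(Pplat − PEEP) = 483.0 / (14.5 − 1) = 483.0/13.5 = 35.778 mL/cmH2O.
τ = R × C = 19.048 × 0.03578 L/cmH2O = 0.6815 s.
Fraction remaining at end-expiration = e^(−Te/τ) = e^(−0.76/0.6815) = 0.3279 → 32.79%.

32.8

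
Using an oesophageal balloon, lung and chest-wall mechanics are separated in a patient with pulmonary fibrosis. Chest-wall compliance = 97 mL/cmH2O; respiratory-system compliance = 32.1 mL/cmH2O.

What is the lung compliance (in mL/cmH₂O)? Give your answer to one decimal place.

48.0

1/CL = 1/Crs − 1/Ccw.
1/CL = 1/32.1 − 1/97 = 0.02084.
CL = 47.985 mL/cmH2O.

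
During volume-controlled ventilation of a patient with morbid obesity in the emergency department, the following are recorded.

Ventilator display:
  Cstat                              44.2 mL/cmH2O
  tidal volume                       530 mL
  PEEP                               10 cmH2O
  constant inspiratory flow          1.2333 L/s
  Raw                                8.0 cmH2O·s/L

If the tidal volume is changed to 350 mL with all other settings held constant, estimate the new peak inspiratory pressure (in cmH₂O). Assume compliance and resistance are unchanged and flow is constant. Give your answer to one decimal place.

PIP = Vt/C + R·V̇ + PEEP (constant-flow equation of motion).
Only the elastic term changes: ΔPIP = ΔVt / C = (350 − 530) / 44.2 = -4.072 cmH2O.
Original PIP = 530/44.2 + 8.0×1.2333 + 10 = 31.857 cmH2O; new PIP = 31.857 + (-4.072) = 27.785 cmH2O.

27.8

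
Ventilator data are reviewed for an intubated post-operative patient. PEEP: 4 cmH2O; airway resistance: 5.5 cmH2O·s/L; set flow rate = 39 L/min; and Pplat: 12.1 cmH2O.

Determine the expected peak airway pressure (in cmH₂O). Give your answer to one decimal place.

15.7

Flow: 39 L/min ÷ 60 = 0.65 L/s.
PIP = Pplat + Raw × flow = 12.1 + 5.5 × 0.65 = 12.1 + 3.575 = 15.675 cmH2O.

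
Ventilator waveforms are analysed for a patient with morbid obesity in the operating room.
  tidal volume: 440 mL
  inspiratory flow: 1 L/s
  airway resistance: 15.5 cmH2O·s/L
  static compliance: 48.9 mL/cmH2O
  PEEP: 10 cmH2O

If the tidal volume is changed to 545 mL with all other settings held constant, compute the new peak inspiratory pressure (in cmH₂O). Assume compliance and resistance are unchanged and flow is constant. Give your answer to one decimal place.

PIP = Vt/C + R·V̇ + PEEP (constant-flow equation of motion).
Only the elastic term changes: ΔPIP = ΔVt / C = (545 − 440) / 48.9 = 2.147 cmH2O.
Original PIP = 440/48.9 + 15.5×1 + 10 = 34.498 cmH2O; new PIP = 34.498 + (2.147) = 36.645 cmH2O.

36.6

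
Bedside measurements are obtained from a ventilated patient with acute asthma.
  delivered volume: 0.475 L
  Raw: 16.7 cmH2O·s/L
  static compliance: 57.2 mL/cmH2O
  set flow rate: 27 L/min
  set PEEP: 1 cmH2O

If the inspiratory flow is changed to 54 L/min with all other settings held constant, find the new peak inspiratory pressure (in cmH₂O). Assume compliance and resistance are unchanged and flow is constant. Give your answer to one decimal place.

Flow: 27 L/min ÷ 60 = 0.45 L/s.
New flow: 54 L/min ÷ 60 = 0.9 L/s.
PIP = Vt/C + R·V̇ + PEEP (constant-flow equation of motion).
Only the resistive term changes: ΔPIP = R × ΔV̇ = 16.7 × (0.9 − 0.45) = 16.7 × 0.45 = 7.515 cmH2O.
Original PIP = 475/57.2 + 16.7×0.45 + 1 = 16.819 cmH2O; new PIP = 16.819 + (7.515) = 24.334 cmH2O.

24.3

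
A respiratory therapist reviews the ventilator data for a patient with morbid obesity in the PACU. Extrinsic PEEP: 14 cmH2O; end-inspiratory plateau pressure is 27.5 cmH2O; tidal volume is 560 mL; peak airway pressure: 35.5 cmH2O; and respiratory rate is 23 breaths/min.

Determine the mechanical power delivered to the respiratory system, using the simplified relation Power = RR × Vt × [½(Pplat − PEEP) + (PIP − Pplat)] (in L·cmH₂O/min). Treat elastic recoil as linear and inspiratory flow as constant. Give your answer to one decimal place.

190.0

Per-breath work = Vt × [½(Pplat−PEEP) + (PIP−Pplat)] = 0.560 × [0.5×13.5 + 8.0] = 0.560 × 14.75 = 8.26 L·cmH2O.
Power = 23 × 8.26 = 189.98 L·cmH2O/min.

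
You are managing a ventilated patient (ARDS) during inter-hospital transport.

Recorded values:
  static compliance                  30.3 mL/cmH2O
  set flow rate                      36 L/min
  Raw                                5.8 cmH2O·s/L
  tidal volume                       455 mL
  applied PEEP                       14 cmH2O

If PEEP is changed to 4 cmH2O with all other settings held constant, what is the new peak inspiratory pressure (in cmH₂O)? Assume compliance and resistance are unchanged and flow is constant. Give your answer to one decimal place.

22.5

Flow: 36 L/min ÷ 60 = 0.6 L/s.
PIP = Vt/C + R·V̇ + PEEP (constant-flow equation of motion).
Only the baseline term changes: ΔPIP = ΔPEEP = 4 − 14 = -10.0 cmH2O.
Original PIP = 455/30.3 + 5.8×0.6 + 14 = 32.497 cmH2O; new PIP = 32.497 + (-10.0) = 22.497 cmH2O.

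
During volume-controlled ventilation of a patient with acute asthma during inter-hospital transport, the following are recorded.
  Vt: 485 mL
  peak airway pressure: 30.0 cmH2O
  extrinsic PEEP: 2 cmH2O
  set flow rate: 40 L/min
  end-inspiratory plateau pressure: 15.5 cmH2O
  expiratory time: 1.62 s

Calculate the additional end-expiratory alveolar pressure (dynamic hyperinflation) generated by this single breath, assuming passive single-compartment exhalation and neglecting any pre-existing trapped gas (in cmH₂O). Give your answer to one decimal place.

Flow: 40 L/min ÷ 60 = 0.6667 L/s.
R = (PIP − Pplat)/V̇ = (30.0 − 15.5) / 0.6667 = 14.5/0.6667 = 21.749 cmH2O·s/L.
C = Vt/(Pplat − PEEP) = 485.0 / (15.5 − 2) = 485.0/13.5 = 35.926 mL/cmH2O.
τ = R × C = 21.749 × 0.03593 L/cmH2O = 0.7814 s.
Fraction remaining = e^(−Te/τ) = e^(−1.62/0.7814) = 0.1258; trapped volume = 485.0 × 0.1258 = 61.013 mL.
Additional alveolar pressure from trapping ≈ V_trapped / C = 61.013 / 35.926 = 1.698 cmH2O.

1.7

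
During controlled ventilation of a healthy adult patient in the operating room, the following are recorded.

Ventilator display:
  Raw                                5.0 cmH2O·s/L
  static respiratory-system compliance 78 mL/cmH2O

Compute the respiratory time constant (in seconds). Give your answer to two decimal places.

0.39

τ = R × C = 5.0 × 78 mL/cmH2O = 5.0 × 0.078 L/cmH2O = 0.39 s.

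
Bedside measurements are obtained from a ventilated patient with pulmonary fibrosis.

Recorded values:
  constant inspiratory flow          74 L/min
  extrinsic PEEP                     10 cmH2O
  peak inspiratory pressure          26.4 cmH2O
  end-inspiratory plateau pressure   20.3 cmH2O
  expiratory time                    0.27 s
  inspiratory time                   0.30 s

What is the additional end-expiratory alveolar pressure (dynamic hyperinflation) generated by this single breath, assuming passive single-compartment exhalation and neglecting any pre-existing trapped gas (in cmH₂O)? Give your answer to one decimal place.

Flow: 74 L/min ÷ 60 = 1.2333 L/s.
Vt = flow × Ti = 1.2333 L/s × 0.30 s × 1000 mL/L = 369.99 mL.
R = (PIP − Pplat)/V̇ = (26.4 − 20.3) / 1.2333 = 6.1/1.2333 = 4.946 cmH2O·s/L.
C = Vt/(Pplat − PEEP) = 369.99 / (20.3 − 10) = 369.99/10.3 = 35.921 mL/cmH2O.
τ = R × C = 4.946 × 0.03592 L/cmH2O = 0.1777 s.
Fraction remaining = e^(−Te/τ) = e^(−0.27/0.1777) = 0.2188; trapped volume = 369.99 × 0.2188 = 80.954 mL.
Additional alveolar pressure from trapping ≈ V_trapped / C = 80.954 / 35.921 = 2.254 cmH2O.

2.3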